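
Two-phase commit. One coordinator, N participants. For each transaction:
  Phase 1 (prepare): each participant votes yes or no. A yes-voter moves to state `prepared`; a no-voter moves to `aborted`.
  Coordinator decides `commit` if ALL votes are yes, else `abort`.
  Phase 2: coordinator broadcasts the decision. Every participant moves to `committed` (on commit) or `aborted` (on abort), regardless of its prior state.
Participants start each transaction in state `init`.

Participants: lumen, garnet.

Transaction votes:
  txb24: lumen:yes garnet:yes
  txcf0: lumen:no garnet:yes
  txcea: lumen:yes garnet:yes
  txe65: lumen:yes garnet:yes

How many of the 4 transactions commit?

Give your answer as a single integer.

txb24: all yes -> commit (commits=1)
txcf0: no from lumen -> abort (commits=1)
txcea: all yes -> commit (commits=2)
txe65: all yes -> commit (commits=3)

Answer: 3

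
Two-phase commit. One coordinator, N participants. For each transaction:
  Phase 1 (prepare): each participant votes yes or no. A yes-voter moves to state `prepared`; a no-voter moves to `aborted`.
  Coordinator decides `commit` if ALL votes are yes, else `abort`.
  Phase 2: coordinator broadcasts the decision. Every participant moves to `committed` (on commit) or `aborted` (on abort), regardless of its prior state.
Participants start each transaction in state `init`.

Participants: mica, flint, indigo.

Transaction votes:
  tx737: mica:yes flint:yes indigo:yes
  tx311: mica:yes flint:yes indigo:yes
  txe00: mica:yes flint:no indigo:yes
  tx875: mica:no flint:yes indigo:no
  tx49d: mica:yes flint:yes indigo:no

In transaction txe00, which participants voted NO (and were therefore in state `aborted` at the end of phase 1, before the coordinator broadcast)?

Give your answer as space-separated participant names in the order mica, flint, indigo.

Answer: flint

Derivation:
Txn txe00 phase 1: mica yes -> prepared; flint no -> aborted; indigo yes -> prepared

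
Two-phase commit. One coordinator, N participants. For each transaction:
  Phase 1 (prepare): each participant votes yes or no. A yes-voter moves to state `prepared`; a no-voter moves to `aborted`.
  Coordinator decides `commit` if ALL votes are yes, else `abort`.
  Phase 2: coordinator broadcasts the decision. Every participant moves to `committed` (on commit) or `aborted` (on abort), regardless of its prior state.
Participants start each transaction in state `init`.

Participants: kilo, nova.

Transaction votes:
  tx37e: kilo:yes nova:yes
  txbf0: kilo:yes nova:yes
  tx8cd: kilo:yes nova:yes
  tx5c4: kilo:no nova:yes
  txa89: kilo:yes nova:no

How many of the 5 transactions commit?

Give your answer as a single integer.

Answer: 3

Derivation:
tx37e: all yes -> commit (commits=1)
txbf0: all yes -> commit (commits=2)
tx8cd: all yes -> commit (commits=3)
tx5c4: no from kilo -> abort (commits=3)
txa89: no from nova -> abort (commits=3)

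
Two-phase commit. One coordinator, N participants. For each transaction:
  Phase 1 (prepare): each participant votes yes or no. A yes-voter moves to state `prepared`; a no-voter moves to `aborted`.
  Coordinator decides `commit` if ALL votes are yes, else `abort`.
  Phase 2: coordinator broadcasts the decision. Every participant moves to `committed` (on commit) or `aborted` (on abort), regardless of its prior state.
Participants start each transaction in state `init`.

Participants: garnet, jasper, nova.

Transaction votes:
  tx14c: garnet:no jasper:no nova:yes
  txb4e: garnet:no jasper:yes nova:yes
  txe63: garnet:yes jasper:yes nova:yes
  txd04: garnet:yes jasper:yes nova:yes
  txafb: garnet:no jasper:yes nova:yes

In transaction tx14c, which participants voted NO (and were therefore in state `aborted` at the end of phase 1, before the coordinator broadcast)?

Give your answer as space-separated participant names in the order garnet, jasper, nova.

Txn tx14c phase 1: garnet no -> aborted; jasper no -> aborted; nova yes -> prepared

Answer: garnet jasper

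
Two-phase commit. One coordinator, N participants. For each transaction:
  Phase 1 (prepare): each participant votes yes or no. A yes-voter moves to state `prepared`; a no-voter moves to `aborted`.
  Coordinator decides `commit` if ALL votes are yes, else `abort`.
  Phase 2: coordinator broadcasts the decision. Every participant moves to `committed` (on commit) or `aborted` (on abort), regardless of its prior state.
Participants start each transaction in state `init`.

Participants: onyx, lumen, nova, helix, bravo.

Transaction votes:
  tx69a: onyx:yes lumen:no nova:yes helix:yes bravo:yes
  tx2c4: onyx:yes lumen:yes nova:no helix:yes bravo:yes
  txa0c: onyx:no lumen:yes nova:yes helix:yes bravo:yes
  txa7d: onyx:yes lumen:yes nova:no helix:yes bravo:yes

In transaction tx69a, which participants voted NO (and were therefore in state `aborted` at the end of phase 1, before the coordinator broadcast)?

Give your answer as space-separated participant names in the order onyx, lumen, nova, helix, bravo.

Answer: lumen

Derivation:
Txn tx69a phase 1: onyx yes -> prepared; lumen no -> aborted; nova yes -> prepared; helix yes -> prepared; bravo yes -> prepared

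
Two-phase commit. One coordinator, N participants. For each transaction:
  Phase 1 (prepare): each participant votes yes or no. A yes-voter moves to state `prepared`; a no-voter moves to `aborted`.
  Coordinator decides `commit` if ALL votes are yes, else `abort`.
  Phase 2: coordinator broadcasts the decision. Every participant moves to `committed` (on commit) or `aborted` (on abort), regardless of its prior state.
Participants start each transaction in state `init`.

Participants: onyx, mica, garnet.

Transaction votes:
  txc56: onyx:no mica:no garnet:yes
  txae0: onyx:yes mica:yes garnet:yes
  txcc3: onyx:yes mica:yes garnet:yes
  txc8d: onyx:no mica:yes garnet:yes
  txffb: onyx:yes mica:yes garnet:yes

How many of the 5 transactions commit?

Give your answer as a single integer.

txc56: no from onyx, mica -> abort (commits=0)
txae0: all yes -> commit (commits=1)
txcc3: all yes -> commit (commits=2)
txc8d: no from onyx -> abort (commits=2)
txffb: all yes -> commit (commits=3)

Answer: 3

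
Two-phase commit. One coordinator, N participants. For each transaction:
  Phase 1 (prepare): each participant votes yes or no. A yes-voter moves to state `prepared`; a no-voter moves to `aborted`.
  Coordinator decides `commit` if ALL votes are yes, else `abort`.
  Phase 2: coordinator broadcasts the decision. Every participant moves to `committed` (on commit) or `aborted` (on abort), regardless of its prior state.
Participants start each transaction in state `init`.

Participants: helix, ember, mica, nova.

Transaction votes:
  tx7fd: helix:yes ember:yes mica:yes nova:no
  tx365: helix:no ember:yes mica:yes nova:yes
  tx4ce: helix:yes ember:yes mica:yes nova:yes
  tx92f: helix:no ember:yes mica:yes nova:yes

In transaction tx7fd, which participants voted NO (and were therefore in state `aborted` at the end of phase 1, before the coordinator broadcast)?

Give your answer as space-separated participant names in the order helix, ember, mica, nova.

Answer: nova

Derivation:
Txn tx7fd phase 1: helix yes -> prepared; ember yes -> prepared; mica yes -> prepared; nova no -> aborted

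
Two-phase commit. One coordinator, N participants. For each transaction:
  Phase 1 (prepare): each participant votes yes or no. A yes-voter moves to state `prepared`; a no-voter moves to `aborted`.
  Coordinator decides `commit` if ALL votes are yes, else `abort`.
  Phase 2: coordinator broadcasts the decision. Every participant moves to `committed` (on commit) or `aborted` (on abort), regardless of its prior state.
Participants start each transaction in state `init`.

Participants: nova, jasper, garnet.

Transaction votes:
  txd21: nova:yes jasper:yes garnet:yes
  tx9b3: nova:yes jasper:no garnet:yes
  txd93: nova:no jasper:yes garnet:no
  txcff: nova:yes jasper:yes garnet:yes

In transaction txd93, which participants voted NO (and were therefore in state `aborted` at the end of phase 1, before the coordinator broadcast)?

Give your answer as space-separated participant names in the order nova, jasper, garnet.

Answer: nova garnet

Derivation:
Txn txd93 phase 1: nova no -> aborted; jasper yes -> prepared; garnet no -> aborted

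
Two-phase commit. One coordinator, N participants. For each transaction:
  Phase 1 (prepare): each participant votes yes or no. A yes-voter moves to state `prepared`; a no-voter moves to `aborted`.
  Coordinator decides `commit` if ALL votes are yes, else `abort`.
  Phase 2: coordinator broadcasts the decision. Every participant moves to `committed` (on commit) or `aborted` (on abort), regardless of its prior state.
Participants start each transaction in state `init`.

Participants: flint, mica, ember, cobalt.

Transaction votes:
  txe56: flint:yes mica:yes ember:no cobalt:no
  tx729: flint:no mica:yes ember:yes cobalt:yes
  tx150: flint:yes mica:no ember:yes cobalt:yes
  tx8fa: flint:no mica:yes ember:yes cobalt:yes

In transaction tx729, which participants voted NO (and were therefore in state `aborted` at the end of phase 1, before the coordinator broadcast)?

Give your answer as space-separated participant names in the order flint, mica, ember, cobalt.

Answer: flint

Derivation:
Txn tx729 phase 1: flint no -> aborted; mica yes -> prepared; ember yes -> prepared; cobalt yes -> prepared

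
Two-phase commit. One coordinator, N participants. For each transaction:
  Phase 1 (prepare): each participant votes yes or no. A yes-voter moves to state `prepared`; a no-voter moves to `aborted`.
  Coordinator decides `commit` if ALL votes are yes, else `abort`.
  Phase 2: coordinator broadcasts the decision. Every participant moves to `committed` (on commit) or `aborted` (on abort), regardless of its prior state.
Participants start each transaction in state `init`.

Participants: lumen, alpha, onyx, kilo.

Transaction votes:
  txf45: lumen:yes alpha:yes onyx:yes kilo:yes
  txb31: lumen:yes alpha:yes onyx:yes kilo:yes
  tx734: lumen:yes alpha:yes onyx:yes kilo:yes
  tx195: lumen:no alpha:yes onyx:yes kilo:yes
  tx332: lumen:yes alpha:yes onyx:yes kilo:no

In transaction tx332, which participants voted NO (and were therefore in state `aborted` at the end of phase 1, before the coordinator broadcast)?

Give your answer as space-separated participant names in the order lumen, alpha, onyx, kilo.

Answer: kilo

Derivation:
Txn tx332 phase 1: lumen yes -> prepared; alpha yes -> prepared; onyx yes -> prepared; kilo no -> aborted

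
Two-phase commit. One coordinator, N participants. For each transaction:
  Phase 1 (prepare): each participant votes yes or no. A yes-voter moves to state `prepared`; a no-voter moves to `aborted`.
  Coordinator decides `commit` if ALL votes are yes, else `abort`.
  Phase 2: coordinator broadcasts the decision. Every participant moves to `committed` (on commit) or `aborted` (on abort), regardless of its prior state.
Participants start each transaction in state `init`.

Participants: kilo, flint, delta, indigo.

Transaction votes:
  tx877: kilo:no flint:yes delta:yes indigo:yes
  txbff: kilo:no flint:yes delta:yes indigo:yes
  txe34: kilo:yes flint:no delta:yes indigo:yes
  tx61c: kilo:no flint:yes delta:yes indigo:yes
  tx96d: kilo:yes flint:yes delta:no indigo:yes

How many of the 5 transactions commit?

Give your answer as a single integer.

Answer: 0

Derivation:
tx877: no from kilo -> abort (commits=0)
txbff: no from kilo -> abort (commits=0)
txe34: no from flint -> abort (commits=0)
tx61c: no from kilo -> abort (commits=0)
tx96d: no from delta -> abort (commits=0)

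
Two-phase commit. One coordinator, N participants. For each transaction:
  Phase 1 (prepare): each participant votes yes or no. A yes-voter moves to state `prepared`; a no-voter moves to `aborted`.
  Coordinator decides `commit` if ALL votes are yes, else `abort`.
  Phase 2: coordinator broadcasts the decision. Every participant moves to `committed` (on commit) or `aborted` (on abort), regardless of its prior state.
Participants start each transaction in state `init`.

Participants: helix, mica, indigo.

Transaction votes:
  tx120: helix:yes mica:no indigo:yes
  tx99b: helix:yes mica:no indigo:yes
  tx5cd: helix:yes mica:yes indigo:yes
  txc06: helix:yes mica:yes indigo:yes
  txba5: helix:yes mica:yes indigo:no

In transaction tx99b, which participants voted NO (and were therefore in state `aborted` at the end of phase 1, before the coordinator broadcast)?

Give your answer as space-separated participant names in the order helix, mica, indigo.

Txn tx99b phase 1: helix yes -> prepared; mica no -> aborted; indigo yes -> prepared

Answer: mica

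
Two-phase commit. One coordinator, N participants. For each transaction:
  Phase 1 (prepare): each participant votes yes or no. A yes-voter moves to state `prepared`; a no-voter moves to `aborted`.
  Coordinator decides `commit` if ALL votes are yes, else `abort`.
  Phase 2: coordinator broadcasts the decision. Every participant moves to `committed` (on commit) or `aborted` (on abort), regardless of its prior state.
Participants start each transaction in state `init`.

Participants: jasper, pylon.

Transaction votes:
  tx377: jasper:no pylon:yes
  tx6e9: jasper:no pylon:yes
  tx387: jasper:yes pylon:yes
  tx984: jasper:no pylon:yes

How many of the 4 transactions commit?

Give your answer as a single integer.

Answer: 1

Derivation:
tx377: no from jasper -> abort (commits=0)
tx6e9: no from jasper -> abort (commits=0)
tx387: all yes -> commit (commits=1)
tx984: no from jasper -> abort (commits=1)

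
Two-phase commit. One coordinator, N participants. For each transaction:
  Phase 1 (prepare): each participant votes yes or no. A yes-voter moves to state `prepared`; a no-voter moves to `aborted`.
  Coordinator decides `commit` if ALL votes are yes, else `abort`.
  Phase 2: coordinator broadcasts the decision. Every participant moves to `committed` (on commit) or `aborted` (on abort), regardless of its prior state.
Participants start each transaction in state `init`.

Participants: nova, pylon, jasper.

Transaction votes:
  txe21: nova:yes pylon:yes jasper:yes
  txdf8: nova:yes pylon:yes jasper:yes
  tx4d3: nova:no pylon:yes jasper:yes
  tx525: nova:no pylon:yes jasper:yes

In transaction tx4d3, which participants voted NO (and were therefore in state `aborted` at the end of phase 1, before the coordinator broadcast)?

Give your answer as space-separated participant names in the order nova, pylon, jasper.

Answer: nova

Derivation:
Txn tx4d3 phase 1: nova no -> aborted; pylon yes -> prepared; jasper yes -> prepared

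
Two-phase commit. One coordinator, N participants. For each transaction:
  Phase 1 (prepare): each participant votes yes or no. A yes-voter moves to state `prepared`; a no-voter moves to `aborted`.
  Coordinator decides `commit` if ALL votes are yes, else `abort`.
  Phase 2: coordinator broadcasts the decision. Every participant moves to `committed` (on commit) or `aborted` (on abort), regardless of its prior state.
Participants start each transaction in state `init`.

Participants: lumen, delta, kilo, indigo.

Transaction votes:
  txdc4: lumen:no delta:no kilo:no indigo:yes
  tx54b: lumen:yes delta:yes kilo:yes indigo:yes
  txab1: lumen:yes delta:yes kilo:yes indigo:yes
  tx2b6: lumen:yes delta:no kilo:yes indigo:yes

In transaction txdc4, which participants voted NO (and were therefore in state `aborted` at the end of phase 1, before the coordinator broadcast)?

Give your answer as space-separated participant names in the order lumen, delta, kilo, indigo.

Txn txdc4 phase 1: lumen no -> aborted; delta no -> aborted; kilo no -> aborted; indigo yes -> prepared

Answer: lumen delta kilo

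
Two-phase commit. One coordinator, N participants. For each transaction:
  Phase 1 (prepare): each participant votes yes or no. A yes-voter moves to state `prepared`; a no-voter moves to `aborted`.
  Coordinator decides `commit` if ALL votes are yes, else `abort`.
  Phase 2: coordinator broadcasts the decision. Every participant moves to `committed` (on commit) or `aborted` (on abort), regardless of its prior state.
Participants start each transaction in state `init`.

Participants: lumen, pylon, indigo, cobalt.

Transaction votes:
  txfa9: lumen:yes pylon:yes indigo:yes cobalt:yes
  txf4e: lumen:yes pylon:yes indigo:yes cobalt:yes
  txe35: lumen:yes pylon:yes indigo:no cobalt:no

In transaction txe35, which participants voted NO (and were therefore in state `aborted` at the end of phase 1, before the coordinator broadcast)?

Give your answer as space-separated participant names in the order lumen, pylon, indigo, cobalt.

Txn txe35 phase 1: lumen yes -> prepared; pylon yes -> prepared; indigo no -> aborted; cobalt no -> aborted

Answer: indigo cobalt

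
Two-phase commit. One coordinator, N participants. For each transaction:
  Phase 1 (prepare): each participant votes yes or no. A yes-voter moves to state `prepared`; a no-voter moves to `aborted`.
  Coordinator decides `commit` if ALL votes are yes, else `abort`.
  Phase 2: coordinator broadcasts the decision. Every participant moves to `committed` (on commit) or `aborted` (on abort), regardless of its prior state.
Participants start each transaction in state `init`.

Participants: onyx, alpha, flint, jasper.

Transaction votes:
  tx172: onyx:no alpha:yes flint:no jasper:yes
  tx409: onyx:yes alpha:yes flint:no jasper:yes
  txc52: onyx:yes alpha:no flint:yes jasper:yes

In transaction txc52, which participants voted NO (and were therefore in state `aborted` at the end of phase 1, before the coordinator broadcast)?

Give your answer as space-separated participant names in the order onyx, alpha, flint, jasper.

Txn txc52 phase 1: onyx yes -> prepared; alpha no -> aborted; flint yes -> prepared; jasper yes -> prepared

Answer: alpha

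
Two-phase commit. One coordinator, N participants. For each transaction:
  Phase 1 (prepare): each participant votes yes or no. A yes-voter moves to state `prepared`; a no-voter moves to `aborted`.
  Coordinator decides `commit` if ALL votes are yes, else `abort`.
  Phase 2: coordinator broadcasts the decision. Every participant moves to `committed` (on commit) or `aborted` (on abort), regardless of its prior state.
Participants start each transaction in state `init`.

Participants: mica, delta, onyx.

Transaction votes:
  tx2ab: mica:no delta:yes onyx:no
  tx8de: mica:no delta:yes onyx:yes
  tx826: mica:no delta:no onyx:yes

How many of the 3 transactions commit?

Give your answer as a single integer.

Answer: 0

Derivation:
tx2ab: no from mica, onyx -> abort (commits=0)
tx8de: no from mica -> abort (commits=0)
tx826: no from mica, delta -> abort (commits=0)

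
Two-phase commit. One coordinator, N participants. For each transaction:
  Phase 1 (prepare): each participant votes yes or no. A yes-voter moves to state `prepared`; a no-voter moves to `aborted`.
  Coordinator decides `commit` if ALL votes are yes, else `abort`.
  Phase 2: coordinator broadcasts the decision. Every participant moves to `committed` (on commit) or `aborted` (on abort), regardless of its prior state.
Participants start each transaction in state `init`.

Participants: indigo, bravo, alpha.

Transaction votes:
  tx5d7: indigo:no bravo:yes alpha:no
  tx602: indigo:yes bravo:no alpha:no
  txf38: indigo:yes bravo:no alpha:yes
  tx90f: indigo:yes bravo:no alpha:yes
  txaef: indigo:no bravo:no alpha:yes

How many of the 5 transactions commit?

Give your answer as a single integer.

Answer: 0

Derivation:
tx5d7: no from indigo, alpha -> abort (commits=0)
tx602: no from bravo, alpha -> abort (commits=0)
txf38: no from bravo -> abort (commits=0)
tx90f: no from bravo -> abort (commits=0)
txaef: no from indigo, bravo -> abort (commits=0)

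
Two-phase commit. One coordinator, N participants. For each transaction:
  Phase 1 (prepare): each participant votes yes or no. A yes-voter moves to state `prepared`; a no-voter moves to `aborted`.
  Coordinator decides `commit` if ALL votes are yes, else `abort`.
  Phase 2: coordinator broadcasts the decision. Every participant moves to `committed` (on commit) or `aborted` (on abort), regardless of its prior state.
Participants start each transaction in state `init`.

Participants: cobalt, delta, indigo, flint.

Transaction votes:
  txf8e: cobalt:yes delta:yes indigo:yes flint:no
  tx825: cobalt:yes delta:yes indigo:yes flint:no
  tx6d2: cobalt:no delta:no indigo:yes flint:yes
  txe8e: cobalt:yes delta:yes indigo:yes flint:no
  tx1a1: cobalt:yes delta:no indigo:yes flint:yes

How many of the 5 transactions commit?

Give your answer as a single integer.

Answer: 0

Derivation:
txf8e: no from flint -> abort (commits=0)
tx825: no from flint -> abort (commits=0)
tx6d2: no from cobalt, delta -> abort (commits=0)
txe8e: no from flint -> abort (commits=0)
tx1a1: no from delta -> abort (commits=0)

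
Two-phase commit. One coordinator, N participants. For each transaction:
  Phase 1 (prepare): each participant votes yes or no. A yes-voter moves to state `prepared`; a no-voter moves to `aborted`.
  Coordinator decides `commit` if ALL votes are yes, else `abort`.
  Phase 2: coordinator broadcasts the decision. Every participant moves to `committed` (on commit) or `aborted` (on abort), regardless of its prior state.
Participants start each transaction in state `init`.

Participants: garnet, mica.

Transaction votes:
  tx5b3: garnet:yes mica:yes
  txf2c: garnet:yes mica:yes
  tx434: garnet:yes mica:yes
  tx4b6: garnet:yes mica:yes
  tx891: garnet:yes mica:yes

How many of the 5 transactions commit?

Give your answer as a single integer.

Answer: 5

Derivation:
tx5b3: all yes -> commit (commits=1)
txf2c: all yes -> commit (commits=2)
tx434: all yes -> commit (commits=3)
tx4b6: all yes -> commit (commits=4)
tx891: all yes -> commit (commits=5)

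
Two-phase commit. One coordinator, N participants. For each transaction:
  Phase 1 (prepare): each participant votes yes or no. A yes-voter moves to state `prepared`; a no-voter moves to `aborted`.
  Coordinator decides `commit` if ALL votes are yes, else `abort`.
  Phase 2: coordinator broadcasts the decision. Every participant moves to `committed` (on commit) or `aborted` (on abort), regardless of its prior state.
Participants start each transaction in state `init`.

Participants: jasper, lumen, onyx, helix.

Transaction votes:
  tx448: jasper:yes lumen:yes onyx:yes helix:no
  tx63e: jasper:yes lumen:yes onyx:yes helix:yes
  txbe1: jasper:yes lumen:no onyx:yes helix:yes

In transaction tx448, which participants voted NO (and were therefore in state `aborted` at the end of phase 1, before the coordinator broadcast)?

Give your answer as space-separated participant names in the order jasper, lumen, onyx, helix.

Txn tx448 phase 1: jasper yes -> prepared; lumen yes -> prepared; onyx yes -> prepared; helix no -> aborted

Answer: helix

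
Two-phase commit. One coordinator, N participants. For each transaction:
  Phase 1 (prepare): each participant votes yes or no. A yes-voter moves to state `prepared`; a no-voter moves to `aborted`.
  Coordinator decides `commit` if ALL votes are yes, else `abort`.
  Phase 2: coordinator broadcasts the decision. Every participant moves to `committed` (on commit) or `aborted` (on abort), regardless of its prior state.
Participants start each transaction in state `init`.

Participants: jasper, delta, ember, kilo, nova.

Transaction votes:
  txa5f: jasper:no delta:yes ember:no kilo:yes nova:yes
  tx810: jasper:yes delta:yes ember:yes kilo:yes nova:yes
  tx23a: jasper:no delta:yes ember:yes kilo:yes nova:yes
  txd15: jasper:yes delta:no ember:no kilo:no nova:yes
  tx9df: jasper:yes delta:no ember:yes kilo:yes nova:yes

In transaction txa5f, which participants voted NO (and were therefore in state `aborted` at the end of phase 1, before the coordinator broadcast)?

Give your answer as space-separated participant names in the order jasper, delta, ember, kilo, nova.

Answer: jasper ember

Derivation:
Txn txa5f phase 1: jasper no -> aborted; delta yes -> prepared; ember no -> aborted; kilo yes -> prepared; nova yes -> prepared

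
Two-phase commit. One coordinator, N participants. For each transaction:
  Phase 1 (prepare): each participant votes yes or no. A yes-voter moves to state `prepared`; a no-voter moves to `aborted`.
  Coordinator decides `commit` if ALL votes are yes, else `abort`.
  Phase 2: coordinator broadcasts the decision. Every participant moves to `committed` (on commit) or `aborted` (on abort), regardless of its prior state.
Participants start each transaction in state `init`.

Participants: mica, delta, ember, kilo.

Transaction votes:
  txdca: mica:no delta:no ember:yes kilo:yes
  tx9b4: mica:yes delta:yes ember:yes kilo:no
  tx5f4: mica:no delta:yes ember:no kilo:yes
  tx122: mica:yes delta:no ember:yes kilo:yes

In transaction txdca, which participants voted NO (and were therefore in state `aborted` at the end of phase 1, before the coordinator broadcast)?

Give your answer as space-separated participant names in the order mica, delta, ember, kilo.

Answer: mica delta

Derivation:
Txn txdca phase 1: mica no -> aborted; delta no -> aborted; ember yes -> prepared; kilo yes -> prepared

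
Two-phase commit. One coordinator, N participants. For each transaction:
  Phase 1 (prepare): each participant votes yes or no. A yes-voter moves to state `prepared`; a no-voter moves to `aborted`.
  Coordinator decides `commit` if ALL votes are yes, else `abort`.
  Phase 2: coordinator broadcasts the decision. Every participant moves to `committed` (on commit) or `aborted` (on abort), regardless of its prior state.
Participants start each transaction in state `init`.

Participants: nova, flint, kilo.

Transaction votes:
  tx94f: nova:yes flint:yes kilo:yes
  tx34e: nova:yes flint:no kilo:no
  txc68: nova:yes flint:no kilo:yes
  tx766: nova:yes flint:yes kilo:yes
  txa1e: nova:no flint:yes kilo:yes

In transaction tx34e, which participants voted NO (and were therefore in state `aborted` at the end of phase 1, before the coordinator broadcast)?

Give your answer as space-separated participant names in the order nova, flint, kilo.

Answer: flint kilo

Derivation:
Txn tx34e phase 1: nova yes -> prepared; flint no -> aborted; kilo no -> aborted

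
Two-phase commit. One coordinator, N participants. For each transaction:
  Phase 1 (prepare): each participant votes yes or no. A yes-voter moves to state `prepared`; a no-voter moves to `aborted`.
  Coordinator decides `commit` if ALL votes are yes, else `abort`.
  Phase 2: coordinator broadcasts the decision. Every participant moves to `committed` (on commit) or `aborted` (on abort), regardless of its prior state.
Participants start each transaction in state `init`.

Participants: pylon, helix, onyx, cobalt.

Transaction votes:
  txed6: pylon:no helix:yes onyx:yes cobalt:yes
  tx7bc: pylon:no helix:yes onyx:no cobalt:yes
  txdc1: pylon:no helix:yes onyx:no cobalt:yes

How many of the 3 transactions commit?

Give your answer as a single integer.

Answer: 0

Derivation:
txed6: no from pylon -> abort (commits=0)
tx7bc: no from pylon, onyx -> abort (commits=0)
txdc1: no from pylon, onyx -> abort (commits=0)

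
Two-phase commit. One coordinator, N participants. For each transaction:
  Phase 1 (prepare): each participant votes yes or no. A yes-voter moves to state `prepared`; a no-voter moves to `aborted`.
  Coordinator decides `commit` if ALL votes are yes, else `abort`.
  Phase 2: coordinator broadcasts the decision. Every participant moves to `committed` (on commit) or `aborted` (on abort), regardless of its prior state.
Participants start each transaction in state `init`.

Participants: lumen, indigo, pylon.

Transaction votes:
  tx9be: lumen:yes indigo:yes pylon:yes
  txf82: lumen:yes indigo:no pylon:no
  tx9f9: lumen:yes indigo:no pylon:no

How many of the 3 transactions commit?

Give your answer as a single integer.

Answer: 1

Derivation:
tx9be: all yes -> commit (commits=1)
txf82: no from indigo, pylon -> abort (commits=1)
tx9f9: no from indigo, pylon -> abort (commits=1)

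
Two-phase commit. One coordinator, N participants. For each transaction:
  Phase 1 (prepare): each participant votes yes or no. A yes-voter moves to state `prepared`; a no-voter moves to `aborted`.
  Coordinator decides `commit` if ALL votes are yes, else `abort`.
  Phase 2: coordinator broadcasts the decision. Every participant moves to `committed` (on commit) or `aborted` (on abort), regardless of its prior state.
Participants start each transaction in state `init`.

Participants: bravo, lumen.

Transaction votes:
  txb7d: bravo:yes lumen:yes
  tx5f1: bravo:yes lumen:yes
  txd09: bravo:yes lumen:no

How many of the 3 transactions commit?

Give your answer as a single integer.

txb7d: all yes -> commit (commits=1)
tx5f1: all yes -> commit (commits=2)
txd09: no from lumen -> abort (commits=2)

Answer: 2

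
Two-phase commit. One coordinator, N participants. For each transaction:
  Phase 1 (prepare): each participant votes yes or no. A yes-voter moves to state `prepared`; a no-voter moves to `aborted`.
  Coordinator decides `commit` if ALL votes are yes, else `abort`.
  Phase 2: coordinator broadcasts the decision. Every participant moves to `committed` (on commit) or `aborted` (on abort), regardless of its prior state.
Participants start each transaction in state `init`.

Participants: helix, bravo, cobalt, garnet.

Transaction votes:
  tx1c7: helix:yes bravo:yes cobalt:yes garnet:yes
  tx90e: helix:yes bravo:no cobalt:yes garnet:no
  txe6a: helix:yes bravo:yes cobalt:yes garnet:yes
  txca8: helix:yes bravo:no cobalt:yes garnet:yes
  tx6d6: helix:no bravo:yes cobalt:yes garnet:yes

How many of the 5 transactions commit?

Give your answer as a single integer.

Answer: 2

Derivation:
tx1c7: all yes -> commit (commits=1)
tx90e: no from bravo, garnet -> abort (commits=1)
txe6a: all yes -> commit (commits=2)
txca8: no from bravo -> abort (commits=2)
tx6d6: no from helix -> abort (commits=2)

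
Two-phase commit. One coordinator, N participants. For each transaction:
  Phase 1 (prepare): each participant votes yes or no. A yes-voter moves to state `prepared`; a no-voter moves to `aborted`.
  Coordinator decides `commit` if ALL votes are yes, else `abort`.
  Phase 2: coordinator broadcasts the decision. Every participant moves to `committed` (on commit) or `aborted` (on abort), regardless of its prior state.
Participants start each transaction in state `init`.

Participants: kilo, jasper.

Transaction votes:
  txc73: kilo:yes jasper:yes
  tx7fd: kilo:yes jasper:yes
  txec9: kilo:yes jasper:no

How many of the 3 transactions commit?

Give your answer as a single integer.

txc73: all yes -> commit (commits=1)
tx7fd: all yes -> commit (commits=2)
txec9: no from jasper -> abort (commits=2)

Answer: 2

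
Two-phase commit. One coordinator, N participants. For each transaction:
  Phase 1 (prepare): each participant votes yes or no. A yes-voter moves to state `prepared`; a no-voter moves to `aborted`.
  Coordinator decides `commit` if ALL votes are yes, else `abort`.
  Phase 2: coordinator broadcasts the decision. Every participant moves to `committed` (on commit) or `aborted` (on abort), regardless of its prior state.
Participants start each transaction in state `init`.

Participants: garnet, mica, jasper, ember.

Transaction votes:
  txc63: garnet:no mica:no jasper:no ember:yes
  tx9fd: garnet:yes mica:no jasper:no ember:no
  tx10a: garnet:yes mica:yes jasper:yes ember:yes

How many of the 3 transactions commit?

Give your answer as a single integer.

Answer: 1

Derivation:
txc63: no from garnet, mica, jasper -> abort (commits=0)
tx9fd: no from mica, jasper, ember -> abort (commits=0)
tx10a: all yes -> commit (commits=1)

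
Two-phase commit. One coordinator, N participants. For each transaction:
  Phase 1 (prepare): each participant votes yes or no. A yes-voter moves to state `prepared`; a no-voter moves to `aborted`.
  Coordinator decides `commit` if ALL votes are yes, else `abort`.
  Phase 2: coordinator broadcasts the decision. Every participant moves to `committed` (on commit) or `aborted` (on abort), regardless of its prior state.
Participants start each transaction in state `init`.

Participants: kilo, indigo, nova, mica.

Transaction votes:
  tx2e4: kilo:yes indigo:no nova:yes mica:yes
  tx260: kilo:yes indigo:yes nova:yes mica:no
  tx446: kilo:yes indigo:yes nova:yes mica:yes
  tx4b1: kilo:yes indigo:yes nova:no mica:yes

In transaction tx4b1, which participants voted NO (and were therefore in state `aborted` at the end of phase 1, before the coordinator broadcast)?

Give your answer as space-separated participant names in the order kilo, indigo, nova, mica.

Txn tx4b1 phase 1: kilo yes -> prepared; indigo yes -> prepared; nova no -> aborted; mica yes -> prepared

Answer: nova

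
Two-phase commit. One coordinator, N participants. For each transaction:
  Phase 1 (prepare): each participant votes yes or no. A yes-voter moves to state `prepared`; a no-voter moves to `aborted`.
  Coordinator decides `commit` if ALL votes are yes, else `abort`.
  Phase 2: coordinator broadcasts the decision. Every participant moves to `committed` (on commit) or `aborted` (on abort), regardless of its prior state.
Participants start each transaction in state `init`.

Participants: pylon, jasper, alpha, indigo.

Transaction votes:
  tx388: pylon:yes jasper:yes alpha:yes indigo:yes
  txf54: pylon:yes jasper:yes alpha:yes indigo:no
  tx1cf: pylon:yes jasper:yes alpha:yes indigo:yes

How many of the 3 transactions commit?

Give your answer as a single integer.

Answer: 2

Derivation:
tx388: all yes -> commit (commits=1)
txf54: no from indigo -> abort (commits=1)
tx1cf: all yes -> commit (commits=2)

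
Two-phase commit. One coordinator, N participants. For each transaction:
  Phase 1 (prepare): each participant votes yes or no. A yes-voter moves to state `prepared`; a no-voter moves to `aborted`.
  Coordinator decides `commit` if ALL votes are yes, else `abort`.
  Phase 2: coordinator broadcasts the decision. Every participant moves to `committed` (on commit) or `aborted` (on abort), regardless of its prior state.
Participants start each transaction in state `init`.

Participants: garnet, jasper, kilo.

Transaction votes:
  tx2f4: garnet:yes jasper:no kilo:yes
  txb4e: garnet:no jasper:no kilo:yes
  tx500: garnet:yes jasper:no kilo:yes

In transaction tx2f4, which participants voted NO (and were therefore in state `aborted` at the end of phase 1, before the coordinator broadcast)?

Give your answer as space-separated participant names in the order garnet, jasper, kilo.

Txn tx2f4 phase 1: garnet yes -> prepared; jasper no -> aborted; kilo yes -> prepared

Answer: jasper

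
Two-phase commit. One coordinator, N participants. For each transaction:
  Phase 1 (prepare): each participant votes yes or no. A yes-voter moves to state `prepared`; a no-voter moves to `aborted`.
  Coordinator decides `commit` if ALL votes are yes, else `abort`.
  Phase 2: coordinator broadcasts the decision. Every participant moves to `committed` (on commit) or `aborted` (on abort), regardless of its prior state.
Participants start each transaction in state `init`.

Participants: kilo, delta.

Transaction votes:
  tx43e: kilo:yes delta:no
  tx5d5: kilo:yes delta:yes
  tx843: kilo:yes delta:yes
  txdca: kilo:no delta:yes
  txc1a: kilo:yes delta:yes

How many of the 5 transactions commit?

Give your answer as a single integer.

tx43e: no from delta -> abort (commits=0)
tx5d5: all yes -> commit (commits=1)
tx843: all yes -> commit (commits=2)
txdca: no from kilo -> abort (commits=2)
txc1a: all yes -> commit (commits=3)

Answer: 3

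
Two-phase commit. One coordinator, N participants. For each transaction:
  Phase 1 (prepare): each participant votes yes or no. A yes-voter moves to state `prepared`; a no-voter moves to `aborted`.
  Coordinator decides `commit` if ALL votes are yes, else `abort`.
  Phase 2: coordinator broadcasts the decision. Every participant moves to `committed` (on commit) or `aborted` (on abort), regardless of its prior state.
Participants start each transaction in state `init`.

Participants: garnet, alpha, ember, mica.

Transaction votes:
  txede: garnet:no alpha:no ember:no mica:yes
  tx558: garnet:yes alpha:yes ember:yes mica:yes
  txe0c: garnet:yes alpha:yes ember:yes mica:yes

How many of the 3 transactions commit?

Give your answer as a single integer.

Answer: 2

Derivation:
txede: no from garnet, alpha, ember -> abort (commits=0)
tx558: all yes -> commit (commits=1)
txe0c: all yes -> commit (commits=2)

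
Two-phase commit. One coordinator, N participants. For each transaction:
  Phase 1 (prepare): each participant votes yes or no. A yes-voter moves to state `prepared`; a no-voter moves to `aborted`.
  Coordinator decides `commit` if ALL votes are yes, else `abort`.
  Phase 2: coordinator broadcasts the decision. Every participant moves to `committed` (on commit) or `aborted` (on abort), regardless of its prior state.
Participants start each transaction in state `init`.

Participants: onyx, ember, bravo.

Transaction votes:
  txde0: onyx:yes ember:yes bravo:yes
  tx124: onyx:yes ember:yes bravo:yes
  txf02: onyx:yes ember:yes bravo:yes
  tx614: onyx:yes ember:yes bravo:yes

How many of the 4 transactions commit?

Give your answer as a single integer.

txde0: all yes -> commit (commits=1)
tx124: all yes -> commit (commits=2)
txf02: all yes -> commit (commits=3)
tx614: all yes -> commit (commits=4)

Answer: 4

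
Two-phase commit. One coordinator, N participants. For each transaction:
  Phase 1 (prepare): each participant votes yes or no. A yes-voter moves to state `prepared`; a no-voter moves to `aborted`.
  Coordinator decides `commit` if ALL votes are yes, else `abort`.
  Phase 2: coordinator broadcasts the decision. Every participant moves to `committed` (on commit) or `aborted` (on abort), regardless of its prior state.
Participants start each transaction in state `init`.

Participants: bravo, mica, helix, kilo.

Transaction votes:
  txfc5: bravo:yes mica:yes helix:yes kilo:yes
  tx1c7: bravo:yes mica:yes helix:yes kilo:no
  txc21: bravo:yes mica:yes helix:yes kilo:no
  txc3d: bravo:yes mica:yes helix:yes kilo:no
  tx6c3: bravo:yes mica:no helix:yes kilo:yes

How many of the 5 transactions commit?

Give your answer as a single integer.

Answer: 1

Derivation:
txfc5: all yes -> commit (commits=1)
tx1c7: no from kilo -> abort (commits=1)
txc21: no from kilo -> abort (commits=1)
txc3d: no from kilo -> abort (commits=1)
tx6c3: no from mica -> abort (commits=1)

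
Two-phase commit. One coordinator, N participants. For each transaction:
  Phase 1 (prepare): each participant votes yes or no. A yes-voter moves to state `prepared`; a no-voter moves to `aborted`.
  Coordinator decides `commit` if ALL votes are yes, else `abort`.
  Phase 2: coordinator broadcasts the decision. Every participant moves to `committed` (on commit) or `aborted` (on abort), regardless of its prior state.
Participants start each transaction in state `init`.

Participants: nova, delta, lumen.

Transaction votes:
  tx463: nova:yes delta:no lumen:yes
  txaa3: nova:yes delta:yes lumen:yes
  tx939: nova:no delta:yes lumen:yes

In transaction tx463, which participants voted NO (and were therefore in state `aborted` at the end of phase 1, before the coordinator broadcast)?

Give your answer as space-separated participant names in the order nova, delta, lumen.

Txn tx463 phase 1: nova yes -> prepared; delta no -> aborted; lumen yes -> prepared

Answer: delta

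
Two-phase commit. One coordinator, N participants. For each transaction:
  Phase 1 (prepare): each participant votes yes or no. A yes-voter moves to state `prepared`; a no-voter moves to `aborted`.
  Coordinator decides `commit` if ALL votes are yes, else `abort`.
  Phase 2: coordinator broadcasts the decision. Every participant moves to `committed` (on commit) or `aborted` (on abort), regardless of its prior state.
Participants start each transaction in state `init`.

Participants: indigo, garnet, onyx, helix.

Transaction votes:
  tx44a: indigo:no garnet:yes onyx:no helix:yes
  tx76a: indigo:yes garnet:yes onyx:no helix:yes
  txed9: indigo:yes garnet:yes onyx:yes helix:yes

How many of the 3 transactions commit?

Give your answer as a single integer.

tx44a: no from indigo, onyx -> abort (commits=0)
tx76a: no from onyx -> abort (commits=0)
txed9: all yes -> commit (commits=1)

Answer: 1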